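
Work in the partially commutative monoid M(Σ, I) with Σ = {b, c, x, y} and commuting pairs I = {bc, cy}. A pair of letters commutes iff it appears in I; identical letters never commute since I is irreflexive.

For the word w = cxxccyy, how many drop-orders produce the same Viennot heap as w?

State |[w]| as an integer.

6

0(c) covers ∅
1(x) covers 0:c
2(x) covers 1:x
3(c) covers 2:x
4(c) covers 3:c
5(y) covers 2:x
6(y) covers 5:y
floor of heap: 0:c
completions by unplaced set U, small U first (add the entries for U minus each lowest piece of U):
  |U|=1: {4}:1  {6}:1
  |U|=2: {3,4}:1  {4,6}:2  {5,6}:1
  |U|=3: {3,4,6}:3  {4,5,6}:3
  |U|=4: {3,4,5,6}:6
  |U|=5: {2,3,4,5,6}:6
  start at 0(c): 6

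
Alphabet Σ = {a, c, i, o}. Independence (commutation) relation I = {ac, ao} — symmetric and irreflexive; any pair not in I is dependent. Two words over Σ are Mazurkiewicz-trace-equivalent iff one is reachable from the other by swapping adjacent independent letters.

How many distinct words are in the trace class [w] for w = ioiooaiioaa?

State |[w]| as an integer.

9

piece 0:i — minimal
piece 1:o rests on {0:i}
piece 2:i rests on {1:o}
piece 3:o rests on {2:i}
piece 4:o rests on {3:o}
piece 5:a rests on {2:i}
piece 6:i rests on {4:o, 5:a}
piece 7:i rests on {6:i}
piece 8:o rests on {7:i}
piece 9:a rests on {7:i}
piece 10:a rests on {9:a}
minimal pieces: {0:i}
ways to finish when only these pieces remain (= sum over removing one remaining piece with nothing left below it):
  1 left: {8}→1  {10}→1
  2 left: {8,10}→2  {9,10}→1
  3 left: {8,9,10}→3
  4 left: {7,8,9,10}→3
  5 left: {6,7,8,9,10}→3
  6 left: {4,6,7,8,9,10}→3  {5,6,7,8,9,10}→3
  7 left: {3,4,6,7,8,9,10}→3  {4,5,6,7,8,9,10}→6
  8 left: {3,4,5,6,7,8,9,10}→9
  9 left: {2,3,4,5,6,7,8,9,10}→9
  placing 0:i first → 9 extensions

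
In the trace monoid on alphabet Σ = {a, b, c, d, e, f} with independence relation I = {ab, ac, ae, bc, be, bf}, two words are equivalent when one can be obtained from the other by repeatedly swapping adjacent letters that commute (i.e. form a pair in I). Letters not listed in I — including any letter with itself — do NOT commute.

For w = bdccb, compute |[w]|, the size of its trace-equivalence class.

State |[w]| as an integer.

#0=b has no predecessor
#1=d depends on [0:b]
#2=c depends on [1:d]
#3=c depends on [2:c]
#4=b depends on [1:d]
sources: [0:b]
N(rest) = Σ N(rest − s) over sources s of rest; N(one piece) = 1:
  size 1 → [3]=1  [4]=1
  size 2 → [2,3]=1  [3,4]=2
  size 3 → [2,3,4]=3
  first=0(b) contributes 3

3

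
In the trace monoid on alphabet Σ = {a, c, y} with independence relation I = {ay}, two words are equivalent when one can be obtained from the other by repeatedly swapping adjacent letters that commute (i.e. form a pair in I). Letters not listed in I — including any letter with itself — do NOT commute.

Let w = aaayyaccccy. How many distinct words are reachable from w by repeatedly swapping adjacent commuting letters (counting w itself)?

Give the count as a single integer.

15

#0=a has no predecessor
#1=a depends on [0:a]
#2=a depends on [1:a]
#3=y has no predecessor
#4=y depends on [3:y]
#5=a depends on [2:a]
#6=c depends on [4:y, 5:a]
#7=c depends on [6:c]
#8=c depends on [7:c]
#9=c depends on [8:c]
#10=y depends on [9:c]
sources: [0:a, 3:y]
N(rest) = Σ N(rest − s) over sources s of rest; N(one piece) = 1:
  size 1 → [10]=1
  size 2 → [9,10]=1
  size 3 → [8,9,10]=1
  size 4 → [7,8,9,10]=1
  size 5 → [6,7,8,9,10]=1
  size 6 → [4,6,7,8,9,10]=1  [5,6,7,8,9,10]=1
  size 7 → [2,5,6,7,8,9,10]=1  [3,4,6,7,8,9,10]=1  [4,5,6,7,8,9,10]=2
  size 8 → [1,2,5,6,7,8,9,10]=1  [2,4,5,6,7,8,9,10]=3  [3,4,5,6,7,8,9,10]=3
  size 9 → [0,1,2,5,6,7,8,9,10]=1  [1,2,4,5,6,7,8,9,10]=4  [2,3,4,5,6,7,8,9,10]=6
  first=0(a) contributes 10
  first=3(y) contributes 5
|[w]| = 15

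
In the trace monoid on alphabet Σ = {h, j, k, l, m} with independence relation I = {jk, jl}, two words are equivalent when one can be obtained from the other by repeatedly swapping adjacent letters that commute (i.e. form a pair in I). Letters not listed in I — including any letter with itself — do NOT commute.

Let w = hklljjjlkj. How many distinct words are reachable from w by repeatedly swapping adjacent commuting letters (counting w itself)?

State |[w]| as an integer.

126

0(h) covers ∅
1(k) covers 0:h
2(l) covers 1:k
3(l) covers 2:l
4(j) covers 0:h
5(j) covers 4:j
6(j) covers 5:j
7(l) covers 3:l
8(k) covers 7:l
9(j) covers 6:j
floor of heap: 0:h
completions by unplaced set U, small U first (add the entries for U minus each lowest piece of U):
  |U|=1: {8}:1  {9}:1
  |U|=2: {6,9}:1  {7,8}:1  {8,9}:2
  |U|=3: {3,7,8}:1  {5,6,9}:1  {6,8,9}:3  {7,8,9}:3
  |U|=4: {2,3,7,8}:1  {3,7,8,9}:4  {4,5,6,9}:1  {5,6,8,9}:4  {6,7,8,9}:6
  |U|=5: {1,2,3,7,8}:1  {2,3,7,8,9}:5  {3,6,7,8,9}:10  {4,5,6,8,9}:5  {5,6,7,8,9}:10
  |U|=6: {1,2,3,7,8,9}:6  {2,3,6,7,8,9}:15  {3,5,6,7,8,9}:20  {4,5,6,7,8,9}:15
  |U|=7: {1,2,3,6,7,8,9}:21  {2,3,5,6,7,8,9}:35  {3,4,5,6,7,8,9}:35
  |U|=8: {1,2,3,5,6,7,8,9}:56  {2,3,4,5,6,7,8,9}:70
  start at 0(h): 126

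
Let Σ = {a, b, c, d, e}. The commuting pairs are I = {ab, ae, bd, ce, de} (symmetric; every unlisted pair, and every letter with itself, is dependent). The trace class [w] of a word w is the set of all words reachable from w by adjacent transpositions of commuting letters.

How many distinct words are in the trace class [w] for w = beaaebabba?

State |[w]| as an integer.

210

0(b) covers ∅
1(e) covers 0:b
2(a) covers ∅
3(a) covers 2:a
4(e) covers 1:e
5(b) covers 4:e
6(a) covers 3:a
7(b) covers 5:b
8(b) covers 7:b
9(a) covers 6:a
floor of heap: 0:b, 2:a
completions by unplaced set U, small U first (add the entries for U minus each lowest piece of U):
  |U|=1: {8}:1  {9}:1
  |U|=2: {6,9}:1  {7,8}:1  {8,9}:2
  |U|=3: {3,6,9}:1  {5,7,8}:1  {6,8,9}:3  {7,8,9}:3
  |U|=4: {2,3,6,9}:1  {3,6,8,9}:4  {4,5,7,8}:1  {5,7,8,9}:4  {6,7,8,9}:6
  |U|=5: {1,4,5,7,8}:1  {2,3,6,8,9}:5  {3,6,7,8,9}:10  {4,5,7,8,9}:5  {5,6,7,8,9}:10
  |U|=6: {0,1,4,5,7,8}:1  {1,4,5,7,8,9}:6  {2,3,6,7,8,9}:15  {3,5,6,7,8,9}:20  {4,5,6,7,8,9}:15
  |U|=7: {0,1,4,5,7,8,9}:7  {1,4,5,6,7,8,9}:21  {2,3,5,6,7,8,9}:35  {3,4,5,6,7,8,9}:35
  |U|=8: {0,1,4,5,6,7,8,9}:28  {1,3,4,5,6,7,8,9}:56  {2,3,4,5,6,7,8,9}:70
  start at 0(b): 126
  start at 2(a): 84
sum over floor = 210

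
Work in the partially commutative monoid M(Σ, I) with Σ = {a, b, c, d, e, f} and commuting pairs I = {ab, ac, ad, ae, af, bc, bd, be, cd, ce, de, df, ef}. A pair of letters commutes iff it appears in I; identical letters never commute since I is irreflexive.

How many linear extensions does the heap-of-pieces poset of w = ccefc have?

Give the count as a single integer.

drop 0:c onto floor
drop 1:c onto {0:c}
drop 2:e onto floor
drop 3:f onto {1:c}
drop 4:c onto {3:f}
ground layer = {0:c, 2:e}
drop-orders for the pieces not yet dropped (sum over which currently-grounded one goes next):
  1 to go: {2} 1  {4} 1
  2 to go: {2,4} 2  {3,4} 1
  3 to go: {1,3,4} 1  {2,3,4} 3
  if 0:c drops first: 4 orders
  if 2:e drops first: 1 orders
heap linearizations: 5

5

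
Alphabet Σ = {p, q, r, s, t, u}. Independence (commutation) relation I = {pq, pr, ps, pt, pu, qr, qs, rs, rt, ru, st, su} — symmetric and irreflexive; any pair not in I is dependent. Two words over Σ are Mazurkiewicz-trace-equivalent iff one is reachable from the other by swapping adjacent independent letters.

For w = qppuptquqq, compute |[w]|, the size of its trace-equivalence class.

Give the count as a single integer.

120

drop 0:q onto floor
drop 1:p onto floor
drop 2:p onto {1:p}
drop 3:u onto {0:q}
drop 4:p onto {2:p}
drop 5:t onto {3:u}
drop 6:q onto {5:t}
drop 7:u onto {6:q}
drop 8:q onto {7:u}
drop 9:q onto {8:q}
ground layer = {0:q, 1:p}
drop-orders for the pieces not yet dropped (sum over which currently-grounded one goes next):
  1 to go: {4} 1  {9} 1
  2 to go: {2,4} 1  {4,9} 2  {8,9} 1
  3 to go: {1,2,4} 1  {2,4,9} 3  {4,8,9} 3  {7,8,9} 1
  4 to go: {1,2,4,9} 4  {2,4,8,9} 6  {4,7,8,9} 4  {6,7,8,9} 1
  5 to go: {1,2,4,8,9} 10  {2,4,7,8,9} 10  {4,6,7,8,9} 5  {5,6,7,8,9} 1
  6 to go: {1,2,4,7,8,9} 20  {2,4,6,7,8,9} 15  {3,5,6,7,8,9} 1  {4,5,6,7,8,9} 6
  7 to go: {0,3,5,6,7,8,9} 1  {1,2,4,6,7,8,9} 35  {2,4,5,6,7,8,9} 21  {3,4,5,6,7,8,9} 7
  8 to go: {0,3,4,5,6,7,8,9} 8  {1,2,4,5,6,7,8,9} 56  {2,3,4,5,6,7,8,9} 28
  if 0:q drops first: 84 orders
  if 1:p drops first: 36 orders
heap linearizations: 120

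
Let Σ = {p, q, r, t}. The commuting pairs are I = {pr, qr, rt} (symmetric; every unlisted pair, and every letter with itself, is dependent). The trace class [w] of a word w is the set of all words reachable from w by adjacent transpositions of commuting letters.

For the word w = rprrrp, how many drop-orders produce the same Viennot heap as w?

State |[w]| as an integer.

#0=r has no predecessor
#1=p has no predecessor
#2=r depends on [0:r]
#3=r depends on [2:r]
#4=r depends on [3:r]
#5=p depends on [1:p]
sources: [0:r, 1:p]
N(rest) = Σ N(rest − s) over sources s of rest; N(one piece) = 1:
  size 1 → [4]=1  [5]=1
  size 2 → [1,5]=1  [3,4]=1  [4,5]=2
  size 3 → [1,4,5]=3  [2,3,4]=1  [3,4,5]=3
  size 4 → [0,2,3,4]=1  [1,3,4,5]=6  [2,3,4,5]=4
  first=0(r) contributes 10
  first=1(p) contributes 5
|[w]| = 15

15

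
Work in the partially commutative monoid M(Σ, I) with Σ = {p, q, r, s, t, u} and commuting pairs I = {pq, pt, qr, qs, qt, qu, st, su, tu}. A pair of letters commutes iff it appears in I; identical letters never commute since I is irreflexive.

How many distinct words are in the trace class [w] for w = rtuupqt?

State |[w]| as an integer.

#0=r has no predecessor
#1=t depends on [0:r]
#2=u depends on [0:r]
#3=u depends on [2:u]
#4=p depends on [3:u]
#5=q has no predecessor
#6=t depends on [1:t]
sources: [0:r, 5:q]
N(rest) = Σ N(rest − s) over sources s of rest; N(one piece) = 1:
  size 1 → [4]=1  [5]=1  [6]=1
  size 2 → [1,6]=1  [3,4]=1  [4,5]=2  [4,6]=2  [5,6]=2
  size 3 → [1,4,6]=3  [1,5,6]=3  [2,3,4]=1  [3,4,5]=3  [3,4,6]=3  [4,5,6]=6
  size 4 → [1,3,4,6]=6  [1,4,5,6]=12  [2,3,4,5]=4  [2,3,4,6]=4  [3,4,5,6]=12
  size 5 → [1,2,3,4,6]=10  [1,3,4,5,6]=30  [2,3,4,5,6]=20
  first=0(r) contributes 60
  first=5(q) contributes 10
|[w]| = 70

70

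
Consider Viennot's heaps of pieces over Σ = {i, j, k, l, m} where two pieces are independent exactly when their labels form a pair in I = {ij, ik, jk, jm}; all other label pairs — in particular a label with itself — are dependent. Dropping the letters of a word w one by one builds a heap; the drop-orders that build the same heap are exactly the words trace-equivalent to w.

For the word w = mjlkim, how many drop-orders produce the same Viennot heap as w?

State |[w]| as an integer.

piece 0:m — minimal
piece 1:j — minimal
piece 2:l rests on {0:m, 1:j}
piece 3:k rests on {2:l}
piece 4:i rests on {2:l}
piece 5:m rests on {3:k, 4:i}
minimal pieces: {0:m, 1:j}
ways to finish when only these pieces remain (= sum over removing one remaining piece with nothing left below it):
  1 left: {5}→1
  2 left: {3,5}→1  {4,5}→1
  3 left: {3,4,5}→2
  4 left: {2,3,4,5}→2
  placing 0:m first → 2 extensions
  placing 1:j first → 2 extensions
total linear extensions = 4

4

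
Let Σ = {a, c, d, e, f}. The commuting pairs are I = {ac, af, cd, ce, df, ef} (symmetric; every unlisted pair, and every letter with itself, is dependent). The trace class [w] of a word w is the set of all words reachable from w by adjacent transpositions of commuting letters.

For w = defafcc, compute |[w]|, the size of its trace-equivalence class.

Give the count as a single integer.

35

0(d) covers ∅
1(e) covers 0:d
2(f) covers ∅
3(a) covers 1:e
4(f) covers 2:f
5(c) covers 4:f
6(c) covers 5:c
floor of heap: 0:d, 2:f
completions by unplaced set U, small U first (add the entries for U minus each lowest piece of U):
  |U|=1: {3}:1  {6}:1
  |U|=2: {1,3}:1  {3,6}:2  {5,6}:1
  |U|=3: {0,1,3}:1  {1,3,6}:3  {3,5,6}:3  {4,5,6}:1
  |U|=4: {0,1,3,6}:4  {1,3,5,6}:6  {2,4,5,6}:1  {3,4,5,6}:4
  |U|=5: {0,1,3,5,6}:10  {1,3,4,5,6}:10  {2,3,4,5,6}:5
  start at 0(d): 15
  start at 2(f): 20
sum over floor = 35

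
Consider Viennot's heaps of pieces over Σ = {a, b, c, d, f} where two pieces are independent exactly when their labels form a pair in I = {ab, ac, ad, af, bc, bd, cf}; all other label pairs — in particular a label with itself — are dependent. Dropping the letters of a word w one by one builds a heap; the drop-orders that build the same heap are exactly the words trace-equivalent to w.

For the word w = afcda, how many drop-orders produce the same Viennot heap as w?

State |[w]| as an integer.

20

0(a) covers ∅
1(f) covers ∅
2(c) covers ∅
3(d) covers 1:f, 2:c
4(a) covers 0:a
floor of heap: 0:a, 1:f, 2:c
completions by unplaced set U, small U first (add the entries for U minus each lowest piece of U):
  |U|=1: {3}:1  {4}:1
  |U|=2: {0,4}:1  {1,3}:1  {2,3}:1  {3,4}:2
  |U|=3: {0,3,4}:3  {1,2,3}:2  {1,3,4}:3  {2,3,4}:3
  start at 0(a): 8
  start at 1(f): 6
  start at 2(c): 6
sum over floor = 20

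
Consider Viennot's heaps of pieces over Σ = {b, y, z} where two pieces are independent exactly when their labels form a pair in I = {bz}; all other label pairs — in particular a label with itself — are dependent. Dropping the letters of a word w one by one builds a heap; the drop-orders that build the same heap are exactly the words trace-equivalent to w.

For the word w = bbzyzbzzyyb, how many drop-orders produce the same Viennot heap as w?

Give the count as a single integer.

piece 0:b — minimal
piece 1:b rests on {0:b}
piece 2:z — minimal
piece 3:y rests on {1:b, 2:z}
piece 4:z rests on {3:y}
piece 5:b rests on {3:y}
piece 6:z rests on {4:z}
piece 7:z rests on {6:z}
piece 8:y rests on {5:b, 7:z}
piece 9:y rests on {8:y}
piece 10:b rests on {9:y}
minimal pieces: {0:b, 2:z}
ways to finish when only these pieces remain (= sum over removing one remaining piece with nothing left below it):
  1 left: {10}→1
  2 left: {9,10}→1
  3 left: {8,9,10}→1
  4 left: {5,8,9,10}→1  {7,8,9,10}→1
  5 left: {5,7,8,9,10}→2  {6,7,8,9,10}→1
  6 left: {4,6,7,8,9,10}→1  {5,6,7,8,9,10}→3
  7 left: {4,5,6,7,8,9,10}→4
  8 left: {3,4,5,6,7,8,9,10}→4
  9 left: {1,3,4,5,6,7,8,9,10}→4  {2,3,4,5,6,7,8,9,10}→4
  placing 0:b first → 8 extensions
  placing 2:z first → 4 extensions
total linear extensions = 12

12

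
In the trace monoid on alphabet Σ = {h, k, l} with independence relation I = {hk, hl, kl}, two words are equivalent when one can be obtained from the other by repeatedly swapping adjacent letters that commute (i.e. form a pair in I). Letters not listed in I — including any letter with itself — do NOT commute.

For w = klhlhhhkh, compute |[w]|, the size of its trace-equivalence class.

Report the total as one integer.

piece 0:k — minimal
piece 1:l — minimal
piece 2:h — minimal
piece 3:l rests on {1:l}
piece 4:h rests on {2:h}
piece 5:h rests on {4:h}
piece 6:h rests on {5:h}
piece 7:k rests on {0:k}
piece 8:h rests on {6:h}
minimal pieces: {0:k, 1:l, 2:h}
ways to finish when only these pieces remain (= sum over removing one remaining piece with nothing left below it):
  1 left: {3}→1  {7}→1  {8}→1
  2 left: {0,7}→1  {1,3}→1  {3,7}→2  {3,8}→2  {6,8}→1  {7,8}→2
  3 left: {0,3,7}→3  {0,7,8}→3  {1,3,7}→3  {1,3,8}→3  {3,6,8}→3  {3,7,8}→6  {5,6,8}→1  {6,7,8}→3
  4 left: {0,1,3,7}→6  {0,3,7,8}→12  {0,6,7,8}→6  {1,3,6,8}→6  {1,3,7,8}→12  {3,5,6,8}→4  {3,6,7,8}→12  {4,5,6,8}→1  {5,6,7,8}→4
  5 left: {0,1,3,7,8}→30  {0,3,6,7,8}→30  {0,5,6,7,8}→10  {1,3,5,6,8}→10  {1,3,6,7,8}→30  {2,4,5,6,8}→1  {3,4,5,6,8}→5  {3,5,6,7,8}→20  {4,5,6,7,8}→5
  6 left: {0,1,3,6,7,8}→90  {0,3,5,6,7,8}→60  {0,4,5,6,7,8}→15  {1,3,4,5,6,8}→15  {1,3,5,6,7,8}→60  {2,3,4,5,6,8}→6  {2,4,5,6,7,8}→6  {3,4,5,6,7,8}→30
  7 left: {0,1,3,5,6,7,8}→210  {0,2,4,5,6,7,8}→21  {0,3,4,5,6,7,8}→105  {1,2,3,4,5,6,8}→21  {1,3,4,5,6,7,8}→105  {2,3,4,5,6,7,8}→42
  placing 0:k first → 168 extensions
  placing 1:l first → 168 extensions
  placing 2:h first → 420 extensions
total linear extensions = 756

756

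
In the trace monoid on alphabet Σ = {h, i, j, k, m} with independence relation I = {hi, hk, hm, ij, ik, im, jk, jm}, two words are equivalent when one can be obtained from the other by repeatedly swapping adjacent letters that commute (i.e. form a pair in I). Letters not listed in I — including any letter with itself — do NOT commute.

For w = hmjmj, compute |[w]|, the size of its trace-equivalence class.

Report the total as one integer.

10

0(h) covers ∅
1(m) covers ∅
2(j) covers 0:h
3(m) covers 1:m
4(j) covers 2:j
floor of heap: 0:h, 1:m
completions by unplaced set U, small U first (add the entries for U minus each lowest piece of U):
  |U|=1: {3}:1  {4}:1
  |U|=2: {1,3}:1  {2,4}:1  {3,4}:2
  |U|=3: {0,2,4}:1  {1,3,4}:3  {2,3,4}:3
  start at 0(h): 6
  start at 1(m): 4
sum over floor = 10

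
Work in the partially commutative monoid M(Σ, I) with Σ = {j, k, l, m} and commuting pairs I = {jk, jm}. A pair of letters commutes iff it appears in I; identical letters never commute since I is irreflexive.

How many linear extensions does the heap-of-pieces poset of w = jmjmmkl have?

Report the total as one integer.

15

0(j) covers ∅
1(m) covers ∅
2(j) covers 0:j
3(m) covers 1:m
4(m) covers 3:m
5(k) covers 4:m
6(l) covers 2:j, 5:k
floor of heap: 0:j, 1:m
completions by unplaced set U, small U first (add the entries for U minus each lowest piece of U):
  |U|=1: {6}:1
  |U|=2: {2,6}:1  {5,6}:1
  |U|=3: {0,2,6}:1  {2,5,6}:2  {4,5,6}:1
  |U|=4: {0,2,5,6}:3  {2,4,5,6}:3  {3,4,5,6}:1
  |U|=5: {0,2,4,5,6}:6  {1,3,4,5,6}:1  {2,3,4,5,6}:4
  start at 0(j): 5
  start at 1(m): 10
sum over floor = 15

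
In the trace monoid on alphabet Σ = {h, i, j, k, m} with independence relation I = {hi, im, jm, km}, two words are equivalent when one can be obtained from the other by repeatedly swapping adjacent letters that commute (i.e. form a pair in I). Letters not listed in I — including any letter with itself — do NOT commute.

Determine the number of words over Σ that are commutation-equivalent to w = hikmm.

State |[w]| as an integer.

#0=h has no predecessor
#1=i has no predecessor
#2=k depends on [0:h, 1:i]
#3=m depends on [0:h]
#4=m depends on [3:m]
sources: [0:h, 1:i]
N(rest) = Σ N(rest − s) over sources s of rest; N(one piece) = 1:
  size 1 → [2]=1  [4]=1
  size 2 → [1,2]=1  [2,4]=2  [3,4]=1
  size 3 → [1,2,4]=3  [2,3,4]=3
  first=0(h) contributes 6
  first=1(i) contributes 3
|[w]| = 9

9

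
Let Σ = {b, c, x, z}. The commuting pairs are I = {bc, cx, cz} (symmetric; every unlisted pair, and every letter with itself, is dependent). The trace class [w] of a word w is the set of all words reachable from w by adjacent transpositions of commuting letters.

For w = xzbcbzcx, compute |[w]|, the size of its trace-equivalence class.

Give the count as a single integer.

#0=x has no predecessor
#1=z depends on [0:x]
#2=b depends on [1:z]
#3=c has no predecessor
#4=b depends on [2:b]
#5=z depends on [4:b]
#6=c depends on [3:c]
#7=x depends on [5:z]
sources: [0:x, 3:c]
N(rest) = Σ N(rest − s) over sources s of rest; N(one piece) = 1:
  size 1 → [6]=1  [7]=1
  size 2 → [3,6]=1  [5,7]=1  [6,7]=2
  size 3 → [3,6,7]=3  [4,5,7]=1  [5,6,7]=3
  size 4 → [2,4,5,7]=1  [3,5,6,7]=6  [4,5,6,7]=4
  size 5 → [1,2,4,5,7]=1  [2,4,5,6,7]=5  [3,4,5,6,7]=10
  size 6 → [0,1,2,4,5,7]=1  [1,2,4,5,6,7]=6  [2,3,4,5,6,7]=15
  first=0(x) contributes 21
  first=3(c) contributes 7
|[w]| = 28

28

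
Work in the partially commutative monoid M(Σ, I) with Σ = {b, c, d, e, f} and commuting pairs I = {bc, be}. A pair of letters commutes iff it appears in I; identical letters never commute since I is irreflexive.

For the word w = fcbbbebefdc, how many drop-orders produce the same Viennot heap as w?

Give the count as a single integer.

0(f) covers ∅
1(c) covers 0:f
2(b) covers 0:f
3(b) covers 2:b
4(b) covers 3:b
5(e) covers 1:c
6(b) covers 4:b
7(e) covers 5:e
8(f) covers 6:b, 7:e
9(d) covers 8:f
10(c) covers 9:d
floor of heap: 0:f
completions by unplaced set U, small U first (add the entries for U minus each lowest piece of U):
  |U|=1: {10}:1
  |U|=2: {9,10}:1
  |U|=3: {8,9,10}:1
  |U|=4: {6,8,9,10}:1  {7,8,9,10}:1
  |U|=5: {4,6,8,9,10}:1  {5,7,8,9,10}:1  {6,7,8,9,10}:2
  |U|=6: {1,5,7,8,9,10}:1  {3,4,6,8,9,10}:1  {4,6,7,8,9,10}:3  {5,6,7,8,9,10}:3
  |U|=7: {1,5,6,7,8,9,10}:4  {2,3,4,6,8,9,10}:1  {3,4,6,7,8,9,10}:4  {4,5,6,7,8,9,10}:6
  |U|=8: {1,4,5,6,7,8,9,10}:10  {2,3,4,6,7,8,9,10}:5  {3,4,5,6,7,8,9,10}:10
  |U|=9: {1,3,4,5,6,7,8,9,10}:20  {2,3,4,5,6,7,8,9,10}:15
  start at 0(f): 35

35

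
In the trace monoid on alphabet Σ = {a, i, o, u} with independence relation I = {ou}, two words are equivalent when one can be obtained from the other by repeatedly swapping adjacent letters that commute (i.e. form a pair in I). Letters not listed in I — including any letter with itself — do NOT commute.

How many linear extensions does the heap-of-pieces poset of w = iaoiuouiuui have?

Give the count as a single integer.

3

0(i) covers ∅
1(a) covers 0:i
2(o) covers 1:a
3(i) covers 2:o
4(u) covers 3:i
5(o) covers 3:i
6(u) covers 4:u
7(i) covers 5:o, 6:u
8(u) covers 7:i
9(u) covers 8:u
10(i) covers 9:u
floor of heap: 0:i
completions by unplaced set U, small U first (add the entries for U minus each lowest piece of U):
  |U|=1: {10}:1
  |U|=2: {9,10}:1
  |U|=3: {8,9,10}:1
  |U|=4: {7,8,9,10}:1
  |U|=5: {5,7,8,9,10}:1  {6,7,8,9,10}:1
  |U|=6: {4,6,7,8,9,10}:1  {5,6,7,8,9,10}:2
  |U|=7: {4,5,6,7,8,9,10}:3
  |U|=8: {3,4,5,6,7,8,9,10}:3
  |U|=9: {2,3,4,5,6,7,8,9,10}:3
  start at 0(i): 3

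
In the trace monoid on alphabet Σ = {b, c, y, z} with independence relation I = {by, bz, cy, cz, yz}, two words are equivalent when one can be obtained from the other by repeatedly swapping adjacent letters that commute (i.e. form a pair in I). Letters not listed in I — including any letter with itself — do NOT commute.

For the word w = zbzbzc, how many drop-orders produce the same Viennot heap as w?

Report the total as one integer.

#0=z has no predecessor
#1=b has no predecessor
#2=z depends on [0:z]
#3=b depends on [1:b]
#4=z depends on [2:z]
#5=c depends on [3:b]
sources: [0:z, 1:b]
N(rest) = Σ N(rest − s) over sources s of rest; N(one piece) = 1:
  size 1 → [4]=1  [5]=1
  size 2 → [2,4]=1  [3,5]=1  [4,5]=2
  size 3 → [0,2,4]=1  [1,3,5]=1  [2,4,5]=3  [3,4,5]=3
  size 4 → [0,2,4,5]=4  [1,3,4,5]=4  [2,3,4,5]=6
  first=0(z) contributes 10
  first=1(b) contributes 10
|[w]| = 20

20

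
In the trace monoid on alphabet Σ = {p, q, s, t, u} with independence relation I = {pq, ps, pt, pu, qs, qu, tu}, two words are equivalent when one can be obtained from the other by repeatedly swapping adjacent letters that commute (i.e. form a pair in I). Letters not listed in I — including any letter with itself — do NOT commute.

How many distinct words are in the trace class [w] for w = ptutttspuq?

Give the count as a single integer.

720

drop 0:p onto floor
drop 1:t onto floor
drop 2:u onto floor
drop 3:t onto {1:t}
drop 4:t onto {3:t}
drop 5:t onto {4:t}
drop 6:s onto {2:u, 5:t}
drop 7:p onto {0:p}
drop 8:u onto {6:s}
drop 9:q onto {5:t}
ground layer = {0:p, 1:t, 2:u}
drop-orders for the pieces not yet dropped (sum over which currently-grounded one goes next):
  1 to go: {7} 1  {8} 1  {9} 1
  2 to go: {0,7} 1  {6,8} 1  {7,8} 2  {7,9} 2  {8,9} 2
  3 to go: {0,7,8} 3  {0,7,9} 3  {2,6,8} 1  {6,7,8} 3  {6,8,9} 3  {7,8,9} 6
  4 to go: {0,6,7,8} 6  {0,7,8,9} 12  {2,6,7,8} 4  {2,6,8,9} 4  {5,6,8,9} 3  {6,7,8,9} 12
  5 to go: {0,2,6,7,8} 10  {0,6,7,8,9} 30  {2,5,6,8,9} 7  {2,6,7,8,9} 20  {4,5,6,8,9} 3  {5,6,7,8,9} 15
  6 to go: {0,2,6,7,8,9} 60  {0,5,6,7,8,9} 45  {2,4,5,6,8,9} 10  {2,5,6,7,8,9} 42  {3,4,5,6,8,9} 3  {4,5,6,7,8,9} 18
  7 to go: {0,2,5,6,7,8,9} 147  {0,4,5,6,7,8,9} 63  {1,3,4,5,6,8,9} 3  {2,3,4,5,6,8,9} 13  {2,4,5,6,7,8,9} 70  {3,4,5,6,7,8,9} 21
  8 to go: {0,2,4,5,6,7,8,9} 280  {0,3,4,5,6,7,8,9} 84  {1,2,3,4,5,6,8,9} 16  {1,3,4,5,6,7,8,9} 24  {2,3,4,5,6,7,8,9} 104
  if 0:p drops first: 144 orders
  if 1:t drops first: 468 orders
  if 2:u drops first: 108 orders
heap linearizations: 720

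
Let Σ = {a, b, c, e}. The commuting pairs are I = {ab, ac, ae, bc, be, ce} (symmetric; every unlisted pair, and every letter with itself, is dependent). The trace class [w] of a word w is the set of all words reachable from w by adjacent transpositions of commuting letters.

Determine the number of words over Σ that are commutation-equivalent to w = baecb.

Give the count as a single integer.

drop 0:b onto floor
drop 1:a onto floor
drop 2:e onto floor
drop 3:c onto floor
drop 4:b onto {0:b}
ground layer = {0:b, 1:a, 2:e, 3:c}
drop-orders for the pieces not yet dropped (sum over which currently-grounded one goes next):
  1 to go: {1} 1  {2} 1  {3} 1  {4} 1
  2 to go: {0,4} 1  {1,2} 2  {1,3} 2  {1,4} 2  {2,3} 2  {2,4} 2  {3,4} 2
  3 to go: {0,1,4} 3  {0,2,4} 3  {0,3,4} 3  {1,2,3} 6  {1,2,4} 6  {1,3,4} 6  {2,3,4} 6
  if 0:b drops first: 24 orders
  if 1:a drops first: 12 orders
  if 2:e drops first: 12 orders
  if 3:c drops first: 12 orders
heap linearizations: 60

60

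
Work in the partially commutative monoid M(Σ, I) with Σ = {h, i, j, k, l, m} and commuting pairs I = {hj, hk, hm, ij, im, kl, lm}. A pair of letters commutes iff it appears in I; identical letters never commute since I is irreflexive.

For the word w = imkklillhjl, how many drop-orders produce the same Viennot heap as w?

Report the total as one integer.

0(i) covers ∅
1(m) covers ∅
2(k) covers 0:i, 1:m
3(k) covers 2:k
4(l) covers 0:i
5(i) covers 3:k, 4:l
6(l) covers 5:i
7(l) covers 6:l
8(h) covers 7:l
9(j) covers 7:l
10(l) covers 8:h, 9:j
floor of heap: 0:i, 1:m
completions by unplaced set U, small U first (add the entries for U minus each lowest piece of U):
  |U|=1: {10}:1
  |U|=2: {8,10}:1  {9,10}:1
  |U|=3: {8,9,10}:2
  |U|=4: {7,8,9,10}:2
  |U|=5: {6,7,8,9,10}:2
  |U|=6: {5,6,7,8,9,10}:2
  |U|=7: {3,5,6,7,8,9,10}:2  {4,5,6,7,8,9,10}:2
  |U|=8: {2,3,5,6,7,8,9,10}:2  {3,4,5,6,7,8,9,10}:4
  |U|=9: {1,2,3,5,6,7,8,9,10}:2  {2,3,4,5,6,7,8,9,10}:6
  start at 0(i): 8
  start at 1(m): 6
sum over floor = 14

14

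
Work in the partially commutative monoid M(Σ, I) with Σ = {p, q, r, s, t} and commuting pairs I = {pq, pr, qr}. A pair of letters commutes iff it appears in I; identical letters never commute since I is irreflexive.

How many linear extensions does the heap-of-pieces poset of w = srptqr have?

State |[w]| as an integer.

piece 0:s — minimal
piece 1:r rests on {0:s}
piece 2:p rests on {0:s}
piece 3:t rests on {1:r, 2:p}
piece 4:q rests on {3:t}
piece 5:r rests on {3:t}
minimal pieces: {0:s}
ways to finish when only these pieces remain (= sum over removing one remaining piece with nothing left below it):
  1 left: {4}→1  {5}→1
  2 left: {4,5}→2
  3 left: {3,4,5}→2
  4 left: {1,3,4,5}→2  {2,3,4,5}→2
  placing 0:s first → 4 extensions

4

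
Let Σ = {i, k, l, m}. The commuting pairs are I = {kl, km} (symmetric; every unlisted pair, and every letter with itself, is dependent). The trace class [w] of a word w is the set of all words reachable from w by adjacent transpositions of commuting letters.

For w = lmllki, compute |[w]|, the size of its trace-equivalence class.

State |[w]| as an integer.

drop 0:l onto floor
drop 1:m onto {0:l}
drop 2:l onto {1:m}
drop 3:l onto {2:l}
drop 4:k onto floor
drop 5:i onto {3:l, 4:k}
ground layer = {0:l, 4:k}
drop-orders for the pieces not yet dropped (sum over which currently-grounded one goes next):
  1 to go: {5} 1
  2 to go: {3,5} 1  {4,5} 1
  3 to go: {2,3,5} 1  {3,4,5} 2
  4 to go: {1,2,3,5} 1  {2,3,4,5} 3
  if 0:l drops first: 4 orders
  if 4:k drops first: 1 orders
heap linearizations: 5

5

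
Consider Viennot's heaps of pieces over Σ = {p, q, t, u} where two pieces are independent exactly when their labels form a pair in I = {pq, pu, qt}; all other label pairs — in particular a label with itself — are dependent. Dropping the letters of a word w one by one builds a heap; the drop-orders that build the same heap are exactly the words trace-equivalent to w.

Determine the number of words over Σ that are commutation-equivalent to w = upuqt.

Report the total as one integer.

7

#0=u has no predecessor
#1=p has no predecessor
#2=u depends on [0:u]
#3=q depends on [2:u]
#4=t depends on [1:p, 2:u]
sources: [0:u, 1:p]
N(rest) = Σ N(rest − s) over sources s of rest; N(one piece) = 1:
  size 1 → [3]=1  [4]=1
  size 2 → [1,4]=1  [3,4]=2
  size 3 → [1,3,4]=3  [2,3,4]=2
  first=0(u) contributes 5
  first=1(p) contributes 2
|[w]| = 7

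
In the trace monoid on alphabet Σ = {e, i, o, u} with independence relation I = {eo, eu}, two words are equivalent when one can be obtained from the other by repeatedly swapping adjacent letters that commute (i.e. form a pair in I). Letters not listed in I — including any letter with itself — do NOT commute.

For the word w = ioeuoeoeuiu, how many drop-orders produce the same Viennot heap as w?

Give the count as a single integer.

56

#0=i has no predecessor
#1=o depends on [0:i]
#2=e depends on [0:i]
#3=u depends on [1:o]
#4=o depends on [3:u]
#5=e depends on [2:e]
#6=o depends on [4:o]
#7=e depends on [5:e]
#8=u depends on [6:o]
#9=i depends on [7:e, 8:u]
#10=u depends on [9:i]
sources: [0:i]
N(rest) = Σ N(rest − s) over sources s of rest; N(one piece) = 1:
  size 1 → [10]=1
  size 2 → [9,10]=1
  size 3 → [7,9,10]=1  [8,9,10]=1
  size 4 → [5,7,9,10]=1  [6,8,9,10]=1  [7,8,9,10]=2
  size 5 → [2,5,7,9,10]=1  [4,6,8,9,10]=1  [5,7,8,9,10]=3  [6,7,8,9,10]=3
  size 6 → [2,5,7,8,9,10]=4  [3,4,6,8,9,10]=1  [4,6,7,8,9,10]=4  [5,6,7,8,9,10]=6
  size 7 → [1,3,4,6,8,9,10]=1  [2,5,6,7,8,9,10]=10  [3,4,6,7,8,9,10]=5  [4,5,6,7,8,9,10]=10
  size 8 → [1,3,4,6,7,8,9,10]=6  [2,4,5,6,7,8,9,10]=20  [3,4,5,6,7,8,9,10]=15
  size 9 → [1,3,4,5,6,7,8,9,10]=21  [2,3,4,5,6,7,8,9,10]=35
  first=0(i) contributes 56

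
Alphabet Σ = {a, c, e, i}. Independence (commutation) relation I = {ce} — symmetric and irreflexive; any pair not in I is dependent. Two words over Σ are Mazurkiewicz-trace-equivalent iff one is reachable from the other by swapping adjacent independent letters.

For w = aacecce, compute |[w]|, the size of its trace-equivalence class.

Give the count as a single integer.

0(a) covers ∅
1(a) covers 0:a
2(c) covers 1:a
3(e) covers 1:a
4(c) covers 2:c
5(c) covers 4:c
6(e) covers 3:e
floor of heap: 0:a
completions by unplaced set U, small U first (add the entries for U minus each lowest piece of U):
  |U|=1: {5}:1  {6}:1
  |U|=2: {3,6}:1  {4,5}:1  {5,6}:2
  |U|=3: {2,4,5}:1  {3,5,6}:3  {4,5,6}:3
  |U|=4: {2,4,5,6}:4  {3,4,5,6}:6
  |U|=5: {2,3,4,5,6}:10
  start at 0(a): 10

10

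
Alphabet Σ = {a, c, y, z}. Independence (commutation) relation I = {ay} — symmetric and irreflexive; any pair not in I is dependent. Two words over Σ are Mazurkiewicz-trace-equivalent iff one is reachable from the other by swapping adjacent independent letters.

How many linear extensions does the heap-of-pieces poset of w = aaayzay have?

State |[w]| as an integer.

0(a) covers ∅
1(a) covers 0:a
2(a) covers 1:a
3(y) covers ∅
4(z) covers 2:a, 3:y
5(a) covers 4:z
6(y) covers 4:z
floor of heap: 0:a, 3:y
completions by unplaced set U, small U first (add the entries for U minus each lowest piece of U):
  |U|=1: {5}:1  {6}:1
  |U|=2: {5,6}:2
  |U|=3: {4,5,6}:2
  |U|=4: {2,4,5,6}:2  {3,4,5,6}:2
  |U|=5: {1,2,4,5,6}:2  {2,3,4,5,6}:4
  start at 0(a): 6
  start at 3(y): 2
sum over floor = 8

8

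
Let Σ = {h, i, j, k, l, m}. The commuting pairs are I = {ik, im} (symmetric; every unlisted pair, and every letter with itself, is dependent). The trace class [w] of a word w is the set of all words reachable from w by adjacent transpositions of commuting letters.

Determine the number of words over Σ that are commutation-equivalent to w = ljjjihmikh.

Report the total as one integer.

drop 0:l onto floor
drop 1:j onto {0:l}
drop 2:j onto {1:j}
drop 3:j onto {2:j}
drop 4:i onto {3:j}
drop 5:h onto {4:i}
drop 6:m onto {5:h}
drop 7:i onto {5:h}
drop 8:k onto {6:m}
drop 9:h onto {7:i, 8:k}
ground layer = {0:l}
drop-orders for the pieces not yet dropped (sum over which currently-grounded one goes next):
  1 to go: {9} 1
  2 to go: {7,9} 1  {8,9} 1
  3 to go: {6,8,9} 1  {7,8,9} 2
  4 to go: {6,7,8,9} 3
  5 to go: {5,6,7,8,9} 3
  6 to go: {4,5,6,7,8,9} 3
  7 to go: {3,4,5,6,7,8,9} 3
  8 to go: {2,3,4,5,6,7,8,9} 3
  if 0:l drops first: 3 orders

3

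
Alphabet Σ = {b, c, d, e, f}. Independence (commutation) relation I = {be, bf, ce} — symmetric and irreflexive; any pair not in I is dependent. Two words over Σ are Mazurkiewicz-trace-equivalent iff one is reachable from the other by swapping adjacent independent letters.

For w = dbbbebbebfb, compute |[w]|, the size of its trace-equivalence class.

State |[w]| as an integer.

120

piece 0:d — minimal
piece 1:b rests on {0:d}
piece 2:b rests on {1:b}
piece 3:b rests on {2:b}
piece 4:e rests on {0:d}
piece 5:b rests on {3:b}
piece 6:b rests on {5:b}
piece 7:e rests on {4:e}
piece 8:b rests on {6:b}
piece 9:f rests on {7:e}
piece 10:b rests on {8:b}
minimal pieces: {0:d}
ways to finish when only these pieces remain (= sum over removing one remaining piece with nothing left below it):
  1 left: {9}→1  {10}→1
  2 left: {7,9}→1  {8,10}→1  {9,10}→2
  3 left: {4,7,9}→1  {6,8,10}→1  {7,9,10}→3  {8,9,10}→3
  4 left: {4,7,9,10}→4  {5,6,8,10}→1  {6,8,9,10}→4  {7,8,9,10}→6
  5 left: {3,5,6,8,10}→1  {4,7,8,9,10}→10  {5,6,8,9,10}→5  {6,7,8,9,10}→10
  6 left: {2,3,5,6,8,10}→1  {3,5,6,8,9,10}→6  {4,6,7,8,9,10}→20  {5,6,7,8,9,10}→15
  7 left: {1,2,3,5,6,8,10}→1  {2,3,5,6,8,9,10}→7  {3,5,6,7,8,9,10}→21  {4,5,6,7,8,9,10}→35
  8 left: {1,2,3,5,6,8,9,10}→8  {2,3,5,6,7,8,9,10}→28  {3,4,5,6,7,8,9,10}→56
  9 left: {1,2,3,5,6,7,8,9,10}→36  {2,3,4,5,6,7,8,9,10}→84
  placing 0:d first → 120 extensions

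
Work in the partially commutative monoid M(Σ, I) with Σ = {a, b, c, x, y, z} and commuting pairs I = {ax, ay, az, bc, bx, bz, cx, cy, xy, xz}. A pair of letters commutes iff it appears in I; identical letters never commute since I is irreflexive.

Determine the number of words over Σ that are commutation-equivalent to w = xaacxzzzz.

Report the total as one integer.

piece 0:x — minimal
piece 1:a — minimal
piece 2:a rests on {1:a}
piece 3:c rests on {2:a}
piece 4:x rests on {0:x}
piece 5:z rests on {3:c}
piece 6:z rests on {5:z}
piece 7:z rests on {6:z}
piece 8:z rests on {7:z}
minimal pieces: {0:x, 1:a}
ways to finish when only these pieces remain (= sum over removing one remaining piece with nothing left below it):
  1 left: {4}→1  {8}→1
  2 left: {0,4}→1  {4,8}→2  {7,8}→1
  3 left: {0,4,8}→3  {4,7,8}→3  {6,7,8}→1
  4 left: {0,4,7,8}→6  {4,6,7,8}→4  {5,6,7,8}→1
  5 left: {0,4,6,7,8}→10  {3,5,6,7,8}→1  {4,5,6,7,8}→5
  6 left: {0,4,5,6,7,8}→15  {2,3,5,6,7,8}→1  {3,4,5,6,7,8}→6
  7 left: {0,3,4,5,6,7,8}→21  {1,2,3,5,6,7,8}→1  {2,3,4,5,6,7,8}→7
  placing 0:x first → 8 extensions
  placing 1:a first → 28 extensions
total linear extensions = 36

36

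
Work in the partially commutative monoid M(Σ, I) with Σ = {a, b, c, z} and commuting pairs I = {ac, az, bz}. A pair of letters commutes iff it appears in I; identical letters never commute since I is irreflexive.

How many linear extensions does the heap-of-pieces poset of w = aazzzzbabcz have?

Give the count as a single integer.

126

piece 0:a — minimal
piece 1:a rests on {0:a}
piece 2:z — minimal
piece 3:z rests on {2:z}
piece 4:z rests on {3:z}
piece 5:z rests on {4:z}
piece 6:b rests on {1:a}
piece 7:a rests on {6:b}
piece 8:b rests on {7:a}
piece 9:c rests on {5:z, 8:b}
piece 10:z rests on {9:c}
minimal pieces: {0:a, 2:z}
ways to finish when only these pieces remain (= sum over removing one remaining piece with nothing left below it):
  1 left: {10}→1
  2 left: {9,10}→1
  3 left: {5,9,10}→1  {8,9,10}→1
  4 left: {4,5,9,10}→1  {5,8,9,10}→2  {7,8,9,10}→1
  5 left: {3,4,5,9,10}→1  {4,5,8,9,10}→3  {5,7,8,9,10}→3  {6,7,8,9,10}→1
  6 left: {1,6,7,8,9,10}→1  {2,3,4,5,9,10}→1  {3,4,5,8,9,10}→4  {4,5,7,8,9,10}→6  {5,6,7,8,9,10}→4
  7 left: {0,1,6,7,8,9,10}→1  {1,5,6,7,8,9,10}→5  {2,3,4,5,8,9,10}→5  {3,4,5,7,8,9,10}→10  {4,5,6,7,8,9,10}→10
  8 left: {0,1,5,6,7,8,9,10}→6  {1,4,5,6,7,8,9,10}→15  {2,3,4,5,7,8,9,10}→15  {3,4,5,6,7,8,9,10}→20
  9 left: {0,1,4,5,6,7,8,9,10}→21  {1,3,4,5,6,7,8,9,10}→35  {2,3,4,5,6,7,8,9,10}→35
  placing 0:a first → 70 extensions
  placing 2:z first → 56 extensions
total linear extensions = 126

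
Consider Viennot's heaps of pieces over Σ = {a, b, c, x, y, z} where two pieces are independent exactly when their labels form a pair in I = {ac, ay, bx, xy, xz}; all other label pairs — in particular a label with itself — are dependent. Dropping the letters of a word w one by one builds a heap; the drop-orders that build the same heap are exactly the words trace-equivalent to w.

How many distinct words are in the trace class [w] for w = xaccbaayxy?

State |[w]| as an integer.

drop 0:x onto floor
drop 1:a onto {0:x}
drop 2:c onto {0:x}
drop 3:c onto {2:c}
drop 4:b onto {1:a, 3:c}
drop 5:a onto {4:b}
drop 6:a onto {5:a}
drop 7:y onto {4:b}
drop 8:x onto {6:a}
drop 9:y onto {7:y}
ground layer = {0:x}
drop-orders for the pieces not yet dropped (sum over which currently-grounded one goes next):
  1 to go: {8} 1  {9} 1
  2 to go: {6,8} 1  {7,9} 1  {8,9} 2
  3 to go: {5,6,8} 1  {6,8,9} 3  {7,8,9} 3
  4 to go: {5,6,8,9} 4  {6,7,8,9} 6
  5 to go: {5,6,7,8,9} 10
  6 to go: {4,5,6,7,8,9} 10
  7 to go: {1,4,5,6,7,8,9} 10  {3,4,5,6,7,8,9} 10
  8 to go: {1,3,4,5,6,7,8,9} 20  {2,3,4,5,6,7,8,9} 10
  if 0:x drops first: 30 orders

30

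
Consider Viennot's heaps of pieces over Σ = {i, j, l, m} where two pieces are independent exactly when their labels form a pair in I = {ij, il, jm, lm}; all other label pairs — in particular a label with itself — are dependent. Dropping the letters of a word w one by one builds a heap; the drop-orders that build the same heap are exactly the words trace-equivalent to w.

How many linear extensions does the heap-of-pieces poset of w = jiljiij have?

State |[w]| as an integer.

#0=j has no predecessor
#1=i has no predecessor
#2=l depends on [0:j]
#3=j depends on [2:l]
#4=i depends on [1:i]
#5=i depends on [4:i]
#6=j depends on [3:j]
sources: [0:j, 1:i]
N(rest) = Σ N(rest − s) over sources s of rest; N(one piece) = 1:
  size 1 → [5]=1  [6]=1
  size 2 → [3,6]=1  [4,5]=1  [5,6]=2
  size 3 → [1,4,5]=1  [2,3,6]=1  [3,5,6]=3  [4,5,6]=3
  size 4 → [0,2,3,6]=1  [1,4,5,6]=4  [2,3,5,6]=4  [3,4,5,6]=6
  size 5 → [0,2,3,5,6]=5  [1,3,4,5,6]=10  [2,3,4,5,6]=10
  first=0(j) contributes 20
  first=1(i) contributes 15
|[w]| = 35

35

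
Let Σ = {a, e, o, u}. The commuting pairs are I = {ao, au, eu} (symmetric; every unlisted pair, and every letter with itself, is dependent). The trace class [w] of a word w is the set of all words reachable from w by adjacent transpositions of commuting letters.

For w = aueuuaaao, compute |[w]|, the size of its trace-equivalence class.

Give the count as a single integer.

0(a) covers ∅
1(u) covers ∅
2(e) covers 0:a
3(u) covers 1:u
4(u) covers 3:u
5(a) covers 2:e
6(a) covers 5:a
7(a) covers 6:a
8(o) covers 2:e, 4:u
floor of heap: 0:a, 1:u
completions by unplaced set U, small U first (add the entries for U minus each lowest piece of U):
  |U|=1: {7}:1  {8}:1
  |U|=2: {4,8}:1  {6,7}:1  {7,8}:2
  |U|=3: {3,4,8}:1  {4,7,8}:3  {5,6,7}:1  {6,7,8}:3
  |U|=4: {1,3,4,8}:1  {3,4,7,8}:4  {4,6,7,8}:6  {5,6,7,8}:4
  |U|=5: {1,3,4,7,8}:5  {2,5,6,7,8}:4  {3,4,6,7,8}:10  {4,5,6,7,8}:10
  |U|=6: {0,2,5,6,7,8}:4  {1,3,4,6,7,8}:15  {2,4,5,6,7,8}:14  {3,4,5,6,7,8}:20
  |U|=7: {0,2,4,5,6,7,8}:18  {1,3,4,5,6,7,8}:35  {2,3,4,5,6,7,8}:34
  start at 0(a): 69
  start at 1(u): 52
sum over floor = 121

121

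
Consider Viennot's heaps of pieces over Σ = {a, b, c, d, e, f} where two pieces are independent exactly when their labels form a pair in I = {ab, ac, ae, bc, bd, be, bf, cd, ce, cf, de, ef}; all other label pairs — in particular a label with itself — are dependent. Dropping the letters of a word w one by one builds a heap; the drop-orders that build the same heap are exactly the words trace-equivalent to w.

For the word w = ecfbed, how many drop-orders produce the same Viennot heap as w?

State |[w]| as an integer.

180

#0=e has no predecessor
#1=c has no predecessor
#2=f has no predecessor
#3=b has no predecessor
#4=e depends on [0:e]
#5=d depends on [2:f]
sources: [0:e, 1:c, 2:f, 3:b]
N(rest) = Σ N(rest − s) over sources s of rest; N(one piece) = 1:
  size 1 → [1]=1  [3]=1  [4]=1  [5]=1
  size 2 → [0,4]=1  [1,3]=2  [1,4]=2  [1,5]=2  [2,5]=1  [3,4]=2  [3,5]=2  [4,5]=2
  size 3 → [0,1,4]=3  [0,3,4]=3  [0,4,5]=3  [1,2,5]=3  [1,3,4]=6  [1,3,5]=6  [1,4,5]=6  [2,3,5]=3  [2,4,5]=3  [3,4,5]=6
  size 4 → [0,1,3,4]=12  [0,1,4,5]=12  [0,2,4,5]=6  [0,3,4,5]=12  [1,2,3,5]=12  [1,2,4,5]=12  [1,3,4,5]=24  [2,3,4,5]=12
  first=0(e) contributes 60
  first=1(c) contributes 30
  first=2(f) contributes 60
  first=3(b) contributes 30
|[w]| = 180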